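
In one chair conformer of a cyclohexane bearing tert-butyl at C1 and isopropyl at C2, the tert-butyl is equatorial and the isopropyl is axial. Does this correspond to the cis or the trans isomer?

cis

C1 and C2 have opposite parity, so their axial bonds point in opposite directions.
With opposite-parity carbons, two substituents on the same face are one axial and one equatorial; opposite faces give both axial or both equatorial.
Here the groups are equatorial/axial → same face → cis.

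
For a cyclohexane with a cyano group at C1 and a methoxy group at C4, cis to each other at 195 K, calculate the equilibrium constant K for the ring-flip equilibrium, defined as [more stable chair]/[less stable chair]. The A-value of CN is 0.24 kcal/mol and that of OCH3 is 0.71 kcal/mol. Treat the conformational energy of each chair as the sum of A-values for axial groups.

K ≈ 3.36

C1 and C4 have opposite parity, so for the cis isomer the two substituents are one axial and one equatorial in each chair.
Chair I (cyano axial, methoxy equatorial): E = 0.24 kcal/mol; chair II (cyano equatorial, methoxy axial): E = 0.71 kcal/mol.
ΔG = 0.47 kcal/mol between the two chairs.
K = exp(ΔG/RT) with R = 1.987×10⁻³ kcal mol⁻¹ K⁻¹ and T = 195 K gives K ≈ 3.36.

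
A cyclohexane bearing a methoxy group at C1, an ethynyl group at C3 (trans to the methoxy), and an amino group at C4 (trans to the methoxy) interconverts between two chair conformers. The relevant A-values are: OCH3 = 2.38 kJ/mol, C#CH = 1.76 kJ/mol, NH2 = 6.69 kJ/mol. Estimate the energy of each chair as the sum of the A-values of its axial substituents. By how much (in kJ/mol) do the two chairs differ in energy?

7.31 kJ/mol

Chair I (methoxy axial, ethynyl equatorial, amino axial): E = 9.07 kJ/mol.
Chair II (methoxy equatorial, ethynyl axial, amino equatorial): E = 1.76 kJ/mol.
ΔE = 9.07 − 1.76 = 7.31 kJ/mol; chair II is more stable.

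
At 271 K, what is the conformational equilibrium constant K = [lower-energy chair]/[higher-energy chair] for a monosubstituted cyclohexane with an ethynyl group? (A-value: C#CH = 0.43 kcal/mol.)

One chair has the ethynyl group axial (E = 0.43 kcal/mol) and the other has it equatorial (E = 0).
ΔG = 0.43 kcal/mol between the two chairs.
K = exp(ΔG/RT) with R = 1.987×10⁻³ kcal mol⁻¹ K⁻¹ and T = 271 K gives K ≈ 2.22.

K ≈ 2.22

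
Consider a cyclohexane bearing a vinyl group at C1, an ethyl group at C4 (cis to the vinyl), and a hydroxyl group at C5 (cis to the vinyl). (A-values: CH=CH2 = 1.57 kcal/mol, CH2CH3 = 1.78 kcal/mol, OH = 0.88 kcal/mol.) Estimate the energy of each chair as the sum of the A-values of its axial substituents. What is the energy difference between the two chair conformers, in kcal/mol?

0.67 kcal/mol

Chair I (vinyl axial, ethyl equatorial, hydroxyl axial): E = 2.45 kcal/mol.
Chair II (vinyl equatorial, ethyl axial, hydroxyl equatorial): E = 1.78 kcal/mol.
ΔE = 2.45 − 1.78 = 0.67 kcal/mol; chair II is more stable.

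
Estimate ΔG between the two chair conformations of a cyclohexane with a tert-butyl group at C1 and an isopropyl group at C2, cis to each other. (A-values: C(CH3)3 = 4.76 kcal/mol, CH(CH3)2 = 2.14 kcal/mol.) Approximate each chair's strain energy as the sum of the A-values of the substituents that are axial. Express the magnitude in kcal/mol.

C1 and C2 have opposite parity, so for the cis isomer the two substituents are one axial and one equatorial in each chair.
Chair I (tert-butyl axial, isopropyl equatorial): E = 4.76 kcal/mol.
Chair II (tert-butyl equatorial, isopropyl axial): E = 2.14 kcal/mol.
ΔE = 4.76 − 2.14 = 2.62 kcal/mol; chair II is more stable.

2.62 kcal/mol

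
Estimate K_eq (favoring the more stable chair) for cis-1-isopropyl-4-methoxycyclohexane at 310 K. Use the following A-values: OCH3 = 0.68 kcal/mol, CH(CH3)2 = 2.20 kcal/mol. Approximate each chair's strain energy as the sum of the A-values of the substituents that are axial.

K ≈ 11.8

C1 and C4 have opposite parity, so for the cis isomer the two substituents are one axial and one equatorial in each chair.
Chair I (methoxy axial, isopropyl equatorial): E = 0.68 kcal/mol; chair II (methoxy equatorial, isopropyl axial): E = 2.20 kcal/mol.
ΔG = 1.52 kcal/mol between the two chairs.
K = exp(ΔG/RT) with R = 1.987×10⁻³ kcal mol⁻¹ K⁻¹ and T = 310 K gives K ≈ 11.8.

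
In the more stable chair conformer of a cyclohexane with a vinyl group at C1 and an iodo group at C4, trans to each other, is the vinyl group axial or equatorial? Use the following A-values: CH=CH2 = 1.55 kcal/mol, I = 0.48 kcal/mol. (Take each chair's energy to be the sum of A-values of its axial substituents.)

equatorial

C1 and C4 have opposite parity, so for the trans isomer the two substituents are e,e in one chair and a,a in the other.
Chair I (vinyl axial, iodo axial): E = 2.03 kcal/mol.
Chair II (vinyl equatorial, iodo equatorial): E = 0.00 kcal/mol.
Chair II is the more stable (lower-energy) conformer, and in that chair the vinyl group is equatorial.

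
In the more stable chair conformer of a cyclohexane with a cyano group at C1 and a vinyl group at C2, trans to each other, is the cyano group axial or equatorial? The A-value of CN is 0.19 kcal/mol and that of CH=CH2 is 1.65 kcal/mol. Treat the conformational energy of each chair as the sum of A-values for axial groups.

C1 and C2 have opposite parity, so for the trans isomer the two substituents are e,e in one chair and a,a in the other.
Chair I (cyano axial, vinyl axial): E = 1.84 kcal/mol.
Chair II (cyano equatorial, vinyl equatorial): E = 0.00 kcal/mol.
Chair II is the more stable (lower-energy) conformer, and in that chair the cyano group is equatorial.

equatorial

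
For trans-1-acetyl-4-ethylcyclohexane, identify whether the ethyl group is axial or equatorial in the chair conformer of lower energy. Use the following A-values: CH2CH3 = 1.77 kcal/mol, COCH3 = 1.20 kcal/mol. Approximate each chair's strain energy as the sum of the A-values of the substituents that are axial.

equatorial

C1 and C4 have opposite parity, so for the trans isomer the two substituents are e,e in one chair and a,a in the other.
Chair I (ethyl axial, acetyl axial): E = 2.97 kcal/mol.
Chair II (ethyl equatorial, acetyl equatorial): E = 0.00 kcal/mol.
Chair II is the more stable (lower-energy) conformer, and in that chair the ethyl group is equatorial.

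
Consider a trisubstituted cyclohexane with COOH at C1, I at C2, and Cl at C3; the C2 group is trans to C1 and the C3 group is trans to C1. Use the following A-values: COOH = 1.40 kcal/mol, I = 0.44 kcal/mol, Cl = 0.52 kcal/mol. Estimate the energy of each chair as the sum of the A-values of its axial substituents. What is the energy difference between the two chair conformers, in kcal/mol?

1.32 kcal/mol

Chair I (carboxyl axial, iodo axial, chloro equatorial): E = 1.84 kcal/mol.
Chair II (carboxyl equatorial, iodo equatorial, chloro axial): E = 0.52 kcal/mol.
ΔE = 1.84 − 0.52 = 1.32 kcal/mol; chair II is more stable.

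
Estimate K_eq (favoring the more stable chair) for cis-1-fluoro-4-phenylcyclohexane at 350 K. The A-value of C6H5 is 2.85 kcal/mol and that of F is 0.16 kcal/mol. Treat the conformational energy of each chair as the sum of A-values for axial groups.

C1 and C4 have opposite parity, so for the cis isomer the two substituents are one axial and one equatorial in each chair.
Chair I (phenyl axial, fluoro equatorial): E = 2.85 kcal/mol; chair II (phenyl equatorial, fluoro axial): E = 0.16 kcal/mol.
ΔG = 2.69 kcal/mol between the two chairs.
K = exp(ΔG/RT) with R = 1.987×10⁻³ kcal mol⁻¹ K⁻¹ and T = 350 K gives K ≈ 47.8.

K ≈ 47.8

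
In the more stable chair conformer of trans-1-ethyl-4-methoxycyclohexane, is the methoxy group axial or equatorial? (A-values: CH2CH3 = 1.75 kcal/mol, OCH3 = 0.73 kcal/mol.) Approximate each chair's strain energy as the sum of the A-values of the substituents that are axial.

C1 and C4 have opposite parity, so for the trans isomer the two substituents are e,e in one chair and a,a in the other.
Chair I (ethyl axial, methoxy axial): E = 2.48 kcal/mol.
Chair II (ethyl equatorial, methoxy equatorial): E = 0.00 kcal/mol.
Chair II is the more stable (lower-energy) conformer, and in that chair the methoxy group is equatorial.

equatorial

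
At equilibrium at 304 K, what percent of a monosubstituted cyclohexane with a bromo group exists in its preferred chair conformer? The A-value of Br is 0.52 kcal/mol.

70.3%

One chair has the bromo group axial (E = 0.52 kcal/mol) and the other has it equatorial (E = 0).
ΔG = 0.52 kcal/mol between the two chairs.
K = exp(ΔG/RT) with R = 1.987×10⁻³ kcal mol⁻¹ K⁻¹ and T = 304 K gives K ≈ 2.37.
Fraction in the lower-energy chair = K/(K+1) = 70.3%.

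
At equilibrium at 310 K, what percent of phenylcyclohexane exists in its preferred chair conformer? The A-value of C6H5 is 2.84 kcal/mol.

99.0%

One chair has the phenyl group axial (E = 2.84 kcal/mol) and the other has it equatorial (E = 0).
ΔG = 2.84 kcal/mol between the two chairs.
K = exp(ΔG/RT) with R = 1.987×10⁻³ kcal mol⁻¹ K⁻¹ and T = 310 K gives K ≈ 101.
Fraction in the lower-energy chair = K/(K+1) = 99.0%.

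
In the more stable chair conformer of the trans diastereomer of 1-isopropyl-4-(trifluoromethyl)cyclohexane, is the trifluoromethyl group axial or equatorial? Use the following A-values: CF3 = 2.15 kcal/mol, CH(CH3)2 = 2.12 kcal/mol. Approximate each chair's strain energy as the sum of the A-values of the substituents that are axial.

equatorial

C1 and C4 have opposite parity, so for the trans isomer the two substituents are e,e in one chair and a,a in the other.
Chair I (trifluoromethyl axial, isopropyl axial): E = 4.27 kcal/mol.
Chair II (trifluoromethyl equatorial, isopropyl equatorial): E = 0.00 kcal/mol.
Chair II is the more stable (lower-energy) conformer, and in that chair the trifluoromethyl group is equatorial.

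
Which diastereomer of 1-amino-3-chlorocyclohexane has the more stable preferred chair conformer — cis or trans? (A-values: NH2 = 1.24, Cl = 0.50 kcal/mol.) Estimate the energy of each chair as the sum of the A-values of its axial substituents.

At 1,3 positions (parity same): cis → (e,e or a,a); trans → (a,e or e,a).
Best chair for cis: E = 0.00 kcal/mol; best chair for trans: E = 0.50 kcal/mol.
The cis isomer is lower by 0.50 kcal/mol.

cis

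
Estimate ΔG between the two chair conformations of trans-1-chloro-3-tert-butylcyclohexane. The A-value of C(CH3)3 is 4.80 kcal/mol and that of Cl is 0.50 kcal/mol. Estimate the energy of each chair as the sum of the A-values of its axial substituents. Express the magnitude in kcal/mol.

C1 and C3 have the same parity, so for the trans isomer the two substituents are one axial and one equatorial in each chair.
Chair I (tert-butyl axial, chloro equatorial): E = 4.80 kcal/mol.
Chair II (tert-butyl equatorial, chloro axial): E = 0.50 kcal/mol.
ΔE = 4.80 − 0.50 = 4.30 kcal/mol; chair II is more stable.

4.30 kcal/mol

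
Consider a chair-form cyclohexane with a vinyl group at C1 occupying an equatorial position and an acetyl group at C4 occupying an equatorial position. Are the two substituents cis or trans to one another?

C1 and C4 have opposite parity, so their axial bonds point in opposite directions.
With opposite-parity carbons, two substituents on the same face are one axial and one equatorial; opposite faces give both axial or both equatorial.
Here the groups are equatorial/equatorial → opposite face → trans.

trans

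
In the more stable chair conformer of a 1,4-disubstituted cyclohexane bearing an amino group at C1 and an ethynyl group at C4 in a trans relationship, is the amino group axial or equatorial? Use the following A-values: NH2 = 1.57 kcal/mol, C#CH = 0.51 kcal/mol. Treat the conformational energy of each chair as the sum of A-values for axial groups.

C1 and C4 have opposite parity, so for the trans isomer the two substituents are e,e in one chair and a,a in the other.
Chair I (amino axial, ethynyl axial): E = 2.08 kcal/mol.
Chair II (amino equatorial, ethynyl equatorial): E = 0.00 kcal/mol.
Chair II is the more stable (lower-energy) conformer, and in that chair the amino group is equatorial.

equatorial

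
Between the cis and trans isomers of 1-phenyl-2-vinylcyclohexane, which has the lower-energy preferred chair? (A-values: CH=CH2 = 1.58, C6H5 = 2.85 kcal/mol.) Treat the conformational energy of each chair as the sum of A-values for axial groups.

trans

At 1,2 positions (parity opposite): cis → (a,e or e,a); trans → (e,e or a,a).
Best chair for cis: E = 1.58 kcal/mol; best chair for trans: E = 0.00 kcal/mol.
The trans isomer is lower by 1.58 kcal/mol.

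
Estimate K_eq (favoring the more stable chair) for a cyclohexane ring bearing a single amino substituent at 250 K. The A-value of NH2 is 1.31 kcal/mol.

K ≈ 14.0

One chair has the amino group axial (E = 1.31 kcal/mol) and the other has it equatorial (E = 0).
ΔG = 1.31 kcal/mol between the two chairs.
K = exp(ΔG/RT) with R = 1.987×10⁻³ kcal mol⁻¹ K⁻¹ and T = 250 K gives K ≈ 14.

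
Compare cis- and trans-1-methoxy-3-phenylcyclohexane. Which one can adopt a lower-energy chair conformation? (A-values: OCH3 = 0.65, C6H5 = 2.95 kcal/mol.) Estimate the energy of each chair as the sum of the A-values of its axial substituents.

cis

At 1,3 positions (parity same): cis → (e,e or a,a); trans → (a,e or e,a).
Best chair for cis: E = 0.00 kcal/mol; best chair for trans: E = 0.65 kcal/mol.
The cis isomer is lower by 0.65 kcal/mol.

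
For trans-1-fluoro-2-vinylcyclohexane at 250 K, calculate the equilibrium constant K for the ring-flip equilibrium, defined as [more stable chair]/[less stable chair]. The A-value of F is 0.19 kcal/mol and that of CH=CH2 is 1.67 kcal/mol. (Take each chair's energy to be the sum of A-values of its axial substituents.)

C1 and C2 have opposite parity, so for the trans isomer the two substituents are e,e in one chair and a,a in the other.
Chair I (fluoro axial, vinyl axial): E = 1.86 kcal/mol; chair II (fluoro equatorial, vinyl equatorial): E = 0.00 kcal/mol.
ΔG = 1.86 kcal/mol between the two chairs.
K = exp(ΔG/RT) with R = 1.987×10⁻³ kcal mol⁻¹ K⁻¹ and T = 250 K gives K ≈ 42.3.

K ≈ 42.3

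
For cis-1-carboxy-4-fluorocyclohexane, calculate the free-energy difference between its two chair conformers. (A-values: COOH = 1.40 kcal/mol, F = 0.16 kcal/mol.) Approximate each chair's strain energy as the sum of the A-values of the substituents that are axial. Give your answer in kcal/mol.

C1 and C4 have opposite parity, so for the cis isomer the two substituents are one axial and one equatorial in each chair.
Chair I (carboxyl axial, fluoro equatorial): E = 1.40 kcal/mol.
Chair II (carboxyl equatorial, fluoro axial): E = 0.16 kcal/mol.
ΔE = 1.40 − 0.16 = 1.24 kcal/mol; chair II is more stable.

1.24 kcal/mol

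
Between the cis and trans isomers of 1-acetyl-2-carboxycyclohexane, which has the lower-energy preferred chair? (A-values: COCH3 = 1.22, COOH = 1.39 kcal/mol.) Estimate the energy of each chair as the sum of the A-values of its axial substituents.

trans

At 1,2 positions (parity opposite): cis → (a,e or e,a); trans → (e,e or a,a).
Best chair for cis: E = 1.22 kcal/mol; best chair for trans: E = 0.00 kcal/mol.
The trans isomer is lower by 1.22 kcal/mol.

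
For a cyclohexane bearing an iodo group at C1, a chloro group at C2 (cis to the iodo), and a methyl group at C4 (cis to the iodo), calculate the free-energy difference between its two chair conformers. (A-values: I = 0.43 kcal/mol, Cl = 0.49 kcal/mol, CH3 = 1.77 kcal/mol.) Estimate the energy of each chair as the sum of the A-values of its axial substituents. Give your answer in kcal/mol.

Chair I (iodo axial, chloro equatorial, methyl equatorial): E = 0.43 kcal/mol.
Chair II (iodo equatorial, chloro axial, methyl axial): E = 2.26 kcal/mol.
ΔE = 2.26 − 0.43 = 1.83 kcal/mol; chair I is more stable.

1.83 kcal/mol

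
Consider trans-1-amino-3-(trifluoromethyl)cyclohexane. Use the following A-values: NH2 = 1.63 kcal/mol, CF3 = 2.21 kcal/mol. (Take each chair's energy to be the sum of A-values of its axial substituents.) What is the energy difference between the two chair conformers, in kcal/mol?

0.58 kcal/mol

C1 and C3 have the same parity, so for the trans isomer the two substituents are one axial and one equatorial in each chair.
Chair I (amino axial, trifluoromethyl equatorial): E = 1.63 kcal/mol.
Chair II (amino equatorial, trifluoromethyl axial): E = 2.21 kcal/mol.
ΔE = 2.21 − 1.63 = 0.58 kcal/mol; chair I is more stable.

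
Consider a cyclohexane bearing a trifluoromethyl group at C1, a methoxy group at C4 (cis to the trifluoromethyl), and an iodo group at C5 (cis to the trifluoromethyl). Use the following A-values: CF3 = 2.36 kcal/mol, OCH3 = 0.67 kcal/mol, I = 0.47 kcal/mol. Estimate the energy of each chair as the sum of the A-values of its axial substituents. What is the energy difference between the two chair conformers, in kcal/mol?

2.16 kcal/mol

Chair I (trifluoromethyl axial, methoxy equatorial, iodo axial): E = 2.83 kcal/mol.
Chair II (trifluoromethyl equatorial, methoxy axial, iodo equatorial): E = 0.67 kcal/mol.
ΔE = 2.83 − 0.67 = 2.16 kcal/mol; chair II is more stable.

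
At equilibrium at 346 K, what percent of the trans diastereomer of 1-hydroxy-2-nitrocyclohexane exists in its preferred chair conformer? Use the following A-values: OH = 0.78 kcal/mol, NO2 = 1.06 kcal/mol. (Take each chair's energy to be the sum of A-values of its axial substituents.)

93.6%

C1 and C2 have opposite parity, so for the trans isomer the two substituents are e,e in one chair and a,a in the other.
Chair I (hydroxyl axial, nitro axial): E = 1.84 kcal/mol; chair II (hydroxyl equatorial, nitro equatorial): E = 0.00 kcal/mol.
ΔG = 1.84 kcal/mol between the two chairs.
K = exp(ΔG/RT) with R = 1.987×10⁻³ kcal mol⁻¹ K⁻¹ and T = 346 K gives K ≈ 14.5.
Fraction in the lower-energy chair = K/(K+1) = 93.6%.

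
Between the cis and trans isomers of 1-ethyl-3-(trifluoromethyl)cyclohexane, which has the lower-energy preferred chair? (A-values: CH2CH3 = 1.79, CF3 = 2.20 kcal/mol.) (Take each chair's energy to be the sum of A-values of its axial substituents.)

At 1,3 positions (parity same): cis → (e,e or a,a); trans → (a,e or e,a).
Best chair for cis: E = 0.00 kcal/mol; best chair for trans: E = 1.79 kcal/mol.
The cis isomer is lower by 1.79 kcal/mol.

cis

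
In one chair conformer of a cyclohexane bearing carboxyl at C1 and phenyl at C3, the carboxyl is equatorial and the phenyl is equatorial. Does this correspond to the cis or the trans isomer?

cis

C1 and C3 have the same parity, so their axial bonds point in the same direction.
With same-parity carbons, two substituents on the same face are both axial or both equatorial; opposite faces give one of each.
Here the groups are equatorial/equatorial → same face → cis.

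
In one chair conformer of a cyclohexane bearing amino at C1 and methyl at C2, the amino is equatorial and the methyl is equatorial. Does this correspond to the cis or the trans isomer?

trans

C1 and C2 have opposite parity, so their axial bonds point in opposite directions.
With opposite-parity carbons, two substituents on the same face are one axial and one equatorial; opposite faces give both axial or both equatorial.
Here the groups are equatorial/equatorial → opposite face → trans.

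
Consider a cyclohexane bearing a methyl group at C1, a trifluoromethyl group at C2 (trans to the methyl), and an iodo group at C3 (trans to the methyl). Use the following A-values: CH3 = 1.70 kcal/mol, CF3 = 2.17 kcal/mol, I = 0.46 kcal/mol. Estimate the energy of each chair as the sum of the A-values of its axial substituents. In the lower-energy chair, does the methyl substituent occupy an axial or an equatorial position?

Chair I (methyl axial, trifluoromethyl axial, iodo equatorial): E = 3.87 kcal/mol.
Chair II (methyl equatorial, trifluoromethyl equatorial, iodo axial): E = 0.46 kcal/mol.
Chair II is the more stable (lower-energy) conformer, and in that chair the methyl group is equatorial.

equatorial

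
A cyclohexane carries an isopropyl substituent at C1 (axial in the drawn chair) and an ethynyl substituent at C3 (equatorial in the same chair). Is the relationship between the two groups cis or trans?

trans

C1 and C3 have the same parity, so their axial bonds point in the same direction.
With same-parity carbons, two substituents on the same face are both axial or both equatorial; opposite faces give one of each.
Here the groups are axial/equatorial → opposite face → trans.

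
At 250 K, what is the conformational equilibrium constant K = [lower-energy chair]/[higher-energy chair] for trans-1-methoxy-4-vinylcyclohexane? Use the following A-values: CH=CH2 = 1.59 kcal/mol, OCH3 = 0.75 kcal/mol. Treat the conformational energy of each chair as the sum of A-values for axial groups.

C1 and C4 have opposite parity, so for the trans isomer the two substituents are e,e in one chair and a,a in the other.
Chair I (vinyl axial, methoxy axial): E = 2.34 kcal/mol; chair II (vinyl equatorial, methoxy equatorial): E = 0.00 kcal/mol.
ΔG = 2.34 kcal/mol between the two chairs.
K = exp(ΔG/RT) with R = 1.987×10⁻³ kcal mol⁻¹ K⁻¹ and T = 250 K gives K ≈ 111.

K ≈ 111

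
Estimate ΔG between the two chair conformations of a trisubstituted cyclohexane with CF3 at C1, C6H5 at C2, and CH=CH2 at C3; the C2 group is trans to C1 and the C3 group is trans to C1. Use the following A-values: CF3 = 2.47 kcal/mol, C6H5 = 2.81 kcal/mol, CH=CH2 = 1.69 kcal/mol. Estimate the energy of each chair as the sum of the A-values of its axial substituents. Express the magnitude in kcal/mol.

3.59 kcal/mol

Chair I (trifluoromethyl axial, phenyl axial, vinyl equatorial): E = 5.28 kcal/mol.
Chair II (trifluoromethyl equatorial, phenyl equatorial, vinyl axial): E = 1.69 kcal/mol.
ΔE = 5.28 − 1.69 = 3.59 kcal/mol; chair II is more stable.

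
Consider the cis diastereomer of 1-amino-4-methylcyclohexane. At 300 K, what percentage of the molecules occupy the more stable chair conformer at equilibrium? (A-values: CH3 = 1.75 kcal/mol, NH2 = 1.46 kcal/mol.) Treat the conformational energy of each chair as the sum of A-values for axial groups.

61.9%

C1 and C4 have opposite parity, so for the cis isomer the two substituents are one axial and one equatorial in each chair.
Chair I (methyl axial, amino equatorial): E = 1.75 kcal/mol; chair II (methyl equatorial, amino axial): E = 1.46 kcal/mol.
ΔG = 0.29 kcal/mol between the two chairs.
K = exp(ΔG/RT) with R = 1.987×10⁻³ kcal mol⁻¹ K⁻¹ and T = 300 K gives K ≈ 1.63.
Fraction in the lower-energy chair = K/(K+1) = 61.9%.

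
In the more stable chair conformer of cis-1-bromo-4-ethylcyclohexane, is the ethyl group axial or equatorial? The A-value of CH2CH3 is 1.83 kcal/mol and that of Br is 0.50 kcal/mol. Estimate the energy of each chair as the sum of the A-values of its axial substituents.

C1 and C4 have opposite parity, so for the cis isomer the two substituents are one axial and one equatorial in each chair.
Chair I (ethyl axial, bromo equatorial): E = 1.83 kcal/mol.
Chair II (ethyl equatorial, bromo axial): E = 0.50 kcal/mol.
Chair II is the more stable (lower-energy) conformer, and in that chair the ethyl group is equatorial.

equatorial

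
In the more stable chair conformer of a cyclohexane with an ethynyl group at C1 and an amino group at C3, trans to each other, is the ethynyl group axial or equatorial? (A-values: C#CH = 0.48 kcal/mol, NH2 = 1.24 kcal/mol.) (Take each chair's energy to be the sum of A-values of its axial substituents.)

axial

C1 and C3 have the same parity, so for the trans isomer the two substituents are one axial and one equatorial in each chair.
Chair I (ethynyl axial, amino equatorial): E = 0.48 kcal/mol.
Chair II (ethynyl equatorial, amino axial): E = 1.24 kcal/mol.
Chair I is the more stable (lower-energy) conformer, and in that chair the ethynyl group is axial.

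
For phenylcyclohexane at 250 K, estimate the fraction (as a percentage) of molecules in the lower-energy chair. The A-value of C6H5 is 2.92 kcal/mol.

99.7%

One chair has the phenyl group axial (E = 2.92 kcal/mol) and the other has it equatorial (E = 0).
ΔG = 2.92 kcal/mol between the two chairs.
K = exp(ΔG/RT) with R = 1.987×10⁻³ kcal mol⁻¹ K⁻¹ and T = 250 K gives K ≈ 357.
Fraction in the lower-energy chair = K/(K+1) = 99.7%.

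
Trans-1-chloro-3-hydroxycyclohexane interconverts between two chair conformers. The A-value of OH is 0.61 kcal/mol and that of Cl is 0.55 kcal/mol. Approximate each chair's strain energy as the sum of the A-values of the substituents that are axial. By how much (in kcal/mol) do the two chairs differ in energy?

0.06 kcal/mol

C1 and C3 have the same parity, so for the trans isomer the two substituents are one axial and one equatorial in each chair.
Chair I (hydroxyl axial, chloro equatorial): E = 0.61 kcal/mol.
Chair II (hydroxyl equatorial, chloro axial): E = 0.55 kcal/mol.
ΔE = 0.61 − 0.55 = 0.06 kcal/mol; chair II is more stable.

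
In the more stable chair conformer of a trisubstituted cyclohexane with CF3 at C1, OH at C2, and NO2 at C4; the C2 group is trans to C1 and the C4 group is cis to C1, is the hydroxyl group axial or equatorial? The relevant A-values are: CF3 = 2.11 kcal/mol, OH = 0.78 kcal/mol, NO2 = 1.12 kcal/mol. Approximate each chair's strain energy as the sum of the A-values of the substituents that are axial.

equatorial

Chair I (trifluoromethyl axial, hydroxyl axial, nitro equatorial): E = 2.89 kcal/mol.
Chair II (trifluoromethyl equatorial, hydroxyl equatorial, nitro axial): E = 1.12 kcal/mol.
Chair II is the more stable (lower-energy) conformer, and in that chair the hydroxyl group is equatorial.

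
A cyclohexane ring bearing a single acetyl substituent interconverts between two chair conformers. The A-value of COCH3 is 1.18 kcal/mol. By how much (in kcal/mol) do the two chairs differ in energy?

A monosubstituted cyclohexane has one chair with the acetyl group axial (E = A = 1.18 kcal/mol) and one with it equatorial (E = 0).
ΔE = 1.18 − 0 = 1.18 kcal/mol.

1.18 kcal/mol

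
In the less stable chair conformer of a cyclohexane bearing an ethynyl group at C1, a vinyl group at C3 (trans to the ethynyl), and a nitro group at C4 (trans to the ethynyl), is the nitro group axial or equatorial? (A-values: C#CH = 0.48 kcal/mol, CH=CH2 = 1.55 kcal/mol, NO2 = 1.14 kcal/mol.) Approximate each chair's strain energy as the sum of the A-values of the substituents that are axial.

axial

Chair I (ethynyl axial, vinyl equatorial, nitro axial): E = 1.62 kcal/mol.
Chair II (ethynyl equatorial, vinyl axial, nitro equatorial): E = 1.55 kcal/mol.
Chair I is the less stable (higher-energy) conformer, and in that chair the nitro group is axial.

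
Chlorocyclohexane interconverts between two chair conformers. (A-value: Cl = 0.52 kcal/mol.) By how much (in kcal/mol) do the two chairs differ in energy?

A monosubstituted cyclohexane has one chair with the chloro group axial (E = A = 0.52 kcal/mol) and one with it equatorial (E = 0).
ΔE = 0.52 − 0 = 0.52 kcal/mol.

0.52 kcal/mol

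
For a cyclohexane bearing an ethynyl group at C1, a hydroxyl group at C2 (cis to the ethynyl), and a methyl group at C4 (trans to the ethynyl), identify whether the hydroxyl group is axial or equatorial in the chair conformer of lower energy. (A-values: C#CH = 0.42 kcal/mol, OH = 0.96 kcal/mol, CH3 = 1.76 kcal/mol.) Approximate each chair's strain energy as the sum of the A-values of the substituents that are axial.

axial

Chair I (ethynyl axial, hydroxyl equatorial, methyl axial): E = 2.18 kcal/mol.
Chair II (ethynyl equatorial, hydroxyl axial, methyl equatorial): E = 0.96 kcal/mol.
Chair II is the more stable (lower-energy) conformer, and in that chair the hydroxyl group is axial.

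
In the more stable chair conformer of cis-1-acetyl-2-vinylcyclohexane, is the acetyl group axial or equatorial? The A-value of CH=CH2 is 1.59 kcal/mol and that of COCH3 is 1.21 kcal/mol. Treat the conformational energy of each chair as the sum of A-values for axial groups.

axial

C1 and C2 have opposite parity, so for the cis isomer the two substituents are one axial and one equatorial in each chair.
Chair I (vinyl axial, acetyl equatorial): E = 1.59 kcal/mol.
Chair II (vinyl equatorial, acetyl axial): E = 1.21 kcal/mol.
Chair II is the more stable (lower-energy) conformer, and in that chair the acetyl group is axial.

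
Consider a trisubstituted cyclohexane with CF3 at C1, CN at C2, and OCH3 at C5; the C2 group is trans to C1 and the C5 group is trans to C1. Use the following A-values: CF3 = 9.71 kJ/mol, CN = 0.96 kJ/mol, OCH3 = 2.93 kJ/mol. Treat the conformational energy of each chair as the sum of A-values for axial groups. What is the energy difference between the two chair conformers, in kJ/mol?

Chair I (trifluoromethyl axial, cyano axial, methoxy equatorial): E = 10.67 kJ/mol.
Chair II (trifluoromethyl equatorial, cyano equatorial, methoxy axial): E = 2.93 kJ/mol.
ΔE = 10.67 − 2.93 = 7.74 kJ/mol; chair II is more stable.

7.74 kJ/mol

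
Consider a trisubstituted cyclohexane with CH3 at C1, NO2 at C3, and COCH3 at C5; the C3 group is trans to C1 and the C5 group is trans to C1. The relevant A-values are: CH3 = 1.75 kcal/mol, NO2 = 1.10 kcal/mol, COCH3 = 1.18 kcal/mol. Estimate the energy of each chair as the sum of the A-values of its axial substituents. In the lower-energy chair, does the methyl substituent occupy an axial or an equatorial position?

axial

Chair I (methyl axial, nitro equatorial, acetyl equatorial): E = 1.75 kcal/mol.
Chair II (methyl equatorial, nitro axial, acetyl axial): E = 2.28 kcal/mol.
Chair I is the more stable (lower-energy) conformer, and in that chair the methyl group is axial.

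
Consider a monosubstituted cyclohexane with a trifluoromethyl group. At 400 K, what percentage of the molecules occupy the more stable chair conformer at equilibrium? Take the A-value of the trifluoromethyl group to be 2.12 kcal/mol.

One chair has the trifluoromethyl group axial (E = 2.12 kcal/mol) and the other has it equatorial (E = 0).
ΔG = 2.12 kcal/mol between the two chairs.
K = exp(ΔG/RT) with R = 1.987×10⁻³ kcal mol⁻¹ K⁻¹ and T = 400 K gives K ≈ 14.4.
Fraction in the lower-energy chair = K/(K+1) = 93.5%.

93.5%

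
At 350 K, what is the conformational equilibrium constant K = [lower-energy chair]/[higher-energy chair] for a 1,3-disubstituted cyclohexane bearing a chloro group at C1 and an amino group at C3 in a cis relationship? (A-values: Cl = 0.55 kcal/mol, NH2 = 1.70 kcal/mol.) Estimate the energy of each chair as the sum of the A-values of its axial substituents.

C1 and C3 have the same parity, so for the cis isomer the two substituents are e,e in one chair and a,a in the other.
Chair I (chloro axial, amino axial): E = 2.25 kcal/mol; chair II (chloro equatorial, amino equatorial): E = 0.00 kcal/mol.
ΔG = 2.25 kcal/mol between the two chairs.
K = exp(ΔG/RT) with R = 1.987×10⁻³ kcal mol⁻¹ K⁻¹ and T = 350 K gives K ≈ 25.4.

K ≈ 25.4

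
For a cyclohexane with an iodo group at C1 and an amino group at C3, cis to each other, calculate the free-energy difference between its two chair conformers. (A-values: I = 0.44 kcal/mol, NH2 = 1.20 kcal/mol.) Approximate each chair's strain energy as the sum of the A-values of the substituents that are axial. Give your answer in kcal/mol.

1.64 kcal/mol

C1 and C3 have the same parity, so for the cis isomer the two substituents are e,e in one chair and a,a in the other.
Chair I (iodo axial, amino axial): E = 1.64 kcal/mol.
Chair II (iodo equatorial, amino equatorial): E = 0.00 kcal/mol.
ΔE = 1.64 − 0.00 = 1.64 kcal/mol; chair II is more stable.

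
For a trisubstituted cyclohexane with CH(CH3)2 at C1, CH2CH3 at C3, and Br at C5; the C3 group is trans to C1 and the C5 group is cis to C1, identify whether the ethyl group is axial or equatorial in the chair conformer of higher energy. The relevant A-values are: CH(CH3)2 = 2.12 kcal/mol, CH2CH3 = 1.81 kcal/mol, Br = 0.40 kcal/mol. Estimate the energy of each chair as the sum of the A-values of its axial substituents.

equatorial

Chair I (isopropyl axial, ethyl equatorial, bromo axial): E = 2.52 kcal/mol.
Chair II (isopropyl equatorial, ethyl axial, bromo equatorial): E = 1.81 kcal/mol.
Chair I is the less stable (higher-energy) conformer, and in that chair the ethyl group is equatorial.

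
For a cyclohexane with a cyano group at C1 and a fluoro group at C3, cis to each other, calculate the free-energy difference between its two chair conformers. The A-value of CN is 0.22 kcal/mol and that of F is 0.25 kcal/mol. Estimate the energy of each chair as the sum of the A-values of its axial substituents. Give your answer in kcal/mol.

0.47 kcal/mol

C1 and C3 have the same parity, so for the cis isomer the two substituents are e,e in one chair and a,a in the other.
Chair I (cyano axial, fluoro axial): E = 0.47 kcal/mol.
Chair II (cyano equatorial, fluoro equatorial): E = 0.00 kcal/mol.
ΔE = 0.47 − 0.00 = 0.47 kcal/mol; chair II is more stable.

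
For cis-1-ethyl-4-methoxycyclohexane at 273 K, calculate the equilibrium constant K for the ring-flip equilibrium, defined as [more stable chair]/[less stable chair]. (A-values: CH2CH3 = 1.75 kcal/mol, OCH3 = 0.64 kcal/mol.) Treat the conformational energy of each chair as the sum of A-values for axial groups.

K ≈ 7.74

C1 and C4 have opposite parity, so for the cis isomer the two substituents are one axial and one equatorial in each chair.
Chair I (ethyl axial, methoxy equatorial): E = 1.75 kcal/mol; chair II (ethyl equatorial, methoxy axial): E = 0.64 kcal/mol.
ΔG = 1.11 kcal/mol between the two chairs.
K = exp(ΔG/RT) with R = 1.987×10⁻³ kcal mol⁻¹ K⁻¹ and T = 273 K gives K ≈ 7.74.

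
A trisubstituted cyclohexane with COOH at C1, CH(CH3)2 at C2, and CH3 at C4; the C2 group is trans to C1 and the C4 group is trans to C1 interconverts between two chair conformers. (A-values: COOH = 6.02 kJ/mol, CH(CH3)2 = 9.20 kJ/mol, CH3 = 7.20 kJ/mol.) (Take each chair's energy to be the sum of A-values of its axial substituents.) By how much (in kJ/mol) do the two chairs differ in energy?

Chair I (carboxyl axial, isopropyl axial, methyl axial): E = 22.42 kJ/mol.
Chair II (carboxyl equatorial, isopropyl equatorial, methyl equatorial): E = 0.00 kJ/mol.
ΔE = 22.42 − 0.00 = 22.42 kJ/mol; chair II is more stable.

22.42 kJ/mol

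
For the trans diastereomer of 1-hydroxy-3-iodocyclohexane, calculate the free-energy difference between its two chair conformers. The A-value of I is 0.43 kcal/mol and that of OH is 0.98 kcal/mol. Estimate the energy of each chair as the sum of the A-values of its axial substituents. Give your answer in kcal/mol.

C1 and C3 have the same parity, so for the trans isomer the two substituents are one axial and one equatorial in each chair.
Chair I (iodo axial, hydroxyl equatorial): E = 0.43 kcal/mol.
Chair II (iodo equatorial, hydroxyl axial): E = 0.98 kcal/mol.
ΔE = 0.98 − 0.43 = 0.55 kcal/mol; chair I is more stable.

0.55 kcal/mol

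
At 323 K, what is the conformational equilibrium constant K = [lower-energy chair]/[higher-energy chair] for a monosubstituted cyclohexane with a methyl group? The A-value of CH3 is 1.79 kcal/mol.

K ≈ 16.3

One chair has the methyl group axial (E = 1.79 kcal/mol) and the other has it equatorial (E = 0).
ΔG = 1.79 kcal/mol between the two chairs.
K = exp(ΔG/RT) with R = 1.987×10⁻³ kcal mol⁻¹ K⁻¹ and T = 323 K gives K ≈ 16.3.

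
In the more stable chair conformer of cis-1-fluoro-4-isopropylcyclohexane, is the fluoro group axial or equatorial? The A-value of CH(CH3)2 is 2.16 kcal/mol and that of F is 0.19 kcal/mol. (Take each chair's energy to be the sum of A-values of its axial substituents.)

C1 and C4 have opposite parity, so for the cis isomer the two substituents are one axial and one equatorial in each chair.
Chair I (isopropyl axial, fluoro equatorial): E = 2.16 kcal/mol.
Chair II (isopropyl equatorial, fluoro axial): E = 0.19 kcal/mol.
Chair II is the more stable (lower-energy) conformer, and in that chair the fluoro group is axial.

axial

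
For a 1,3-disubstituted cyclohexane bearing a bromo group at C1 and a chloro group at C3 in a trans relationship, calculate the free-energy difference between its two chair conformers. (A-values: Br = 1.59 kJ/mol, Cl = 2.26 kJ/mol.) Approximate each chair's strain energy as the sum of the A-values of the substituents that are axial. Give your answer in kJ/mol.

0.67 kJ/mol

C1 and C3 have the same parity, so for the trans isomer the two substituents are one axial and one equatorial in each chair.
Chair I (bromo axial, chloro equatorial): E = 1.59 kJ/mol.
Chair II (bromo equatorial, chloro axial): E = 2.26 kJ/mol.
ΔE = 2.26 − 1.59 = 0.67 kJ/mol; chair I is more stable.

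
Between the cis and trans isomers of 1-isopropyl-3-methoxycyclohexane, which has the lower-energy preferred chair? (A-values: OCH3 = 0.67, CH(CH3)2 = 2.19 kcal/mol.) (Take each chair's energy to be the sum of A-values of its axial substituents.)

cis

At 1,3 positions (parity same): cis → (e,e or a,a); trans → (a,e or e,a).
Best chair for cis: E = 0.00 kcal/mol; best chair for trans: E = 0.67 kcal/mol.
The cis isomer is lower by 0.67 kcal/mol.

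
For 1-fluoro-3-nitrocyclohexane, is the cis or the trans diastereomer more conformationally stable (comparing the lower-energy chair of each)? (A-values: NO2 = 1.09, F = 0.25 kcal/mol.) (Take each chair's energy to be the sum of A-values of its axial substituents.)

cis

At 1,3 positions (parity same): cis → (e,e or a,a); trans → (a,e or e,a).
Best chair for cis: E = 0.00 kcal/mol; best chair for trans: E = 0.25 kcal/mol.
The cis isomer is lower by 0.25 kcal/mol.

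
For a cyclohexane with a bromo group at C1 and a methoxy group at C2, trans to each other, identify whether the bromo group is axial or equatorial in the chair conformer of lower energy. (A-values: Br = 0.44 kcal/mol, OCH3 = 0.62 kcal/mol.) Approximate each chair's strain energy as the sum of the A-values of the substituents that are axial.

equatorial

C1 and C2 have opposite parity, so for the trans isomer the two substituents are e,e in one chair and a,a in the other.
Chair I (bromo axial, methoxy axial): E = 1.06 kcal/mol.
Chair II (bromo equatorial, methoxy equatorial): E = 0.00 kcal/mol.
Chair II is the more stable (lower-energy) conformer, and in that chair the bromo group is equatorial.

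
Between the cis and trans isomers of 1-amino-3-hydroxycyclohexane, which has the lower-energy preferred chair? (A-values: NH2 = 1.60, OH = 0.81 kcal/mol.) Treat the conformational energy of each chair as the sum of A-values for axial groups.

cis

At 1,3 positions (parity same): cis → (e,e or a,a); trans → (a,e or e,a).
Best chair for cis: E = 0.00 kcal/mol; best chair for trans: E = 0.81 kcal/mol.
The cis isomer is lower by 0.81 kcal/mol.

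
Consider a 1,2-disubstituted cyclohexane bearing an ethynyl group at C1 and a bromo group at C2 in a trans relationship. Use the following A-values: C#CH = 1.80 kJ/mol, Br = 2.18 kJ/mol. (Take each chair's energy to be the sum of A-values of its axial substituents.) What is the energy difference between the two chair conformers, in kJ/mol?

C1 and C2 have opposite parity, so for the trans isomer the two substituents are e,e in one chair and a,a in the other.
Chair I (ethynyl axial, bromo axial): E = 3.98 kJ/mol.
Chair II (ethynyl equatorial, bromo equatorial): E = 0.00 kJ/mol.
ΔE = 3.98 − 0.00 = 3.98 kJ/mol; chair II is more stable.

3.98 kJ/mol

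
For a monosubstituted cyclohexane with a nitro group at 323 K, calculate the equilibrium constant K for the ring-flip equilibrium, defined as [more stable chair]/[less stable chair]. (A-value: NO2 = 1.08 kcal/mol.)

One chair has the nitro group axial (E = 1.08 kcal/mol) and the other has it equatorial (E = 0).
ΔG = 1.08 kcal/mol between the two chairs.
K = exp(ΔG/RT) with R = 1.987×10⁻³ kcal mol⁻¹ K⁻¹ and T = 323 K gives K ≈ 5.38.

K ≈ 5.38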